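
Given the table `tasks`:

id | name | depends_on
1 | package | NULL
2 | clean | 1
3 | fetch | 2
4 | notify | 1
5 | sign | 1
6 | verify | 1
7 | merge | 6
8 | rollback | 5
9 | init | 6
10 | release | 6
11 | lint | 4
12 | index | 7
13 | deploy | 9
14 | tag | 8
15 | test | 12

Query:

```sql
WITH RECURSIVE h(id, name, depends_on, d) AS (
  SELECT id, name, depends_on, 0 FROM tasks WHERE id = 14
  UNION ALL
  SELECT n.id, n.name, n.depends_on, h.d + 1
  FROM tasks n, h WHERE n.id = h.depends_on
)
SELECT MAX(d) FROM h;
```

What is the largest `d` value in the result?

Base: id=14 (tag), depends_on=8, d 0.
Iteration 1: join on id=8 -> rollback (id 8, depends_on=5, d 1).
Iteration 2: join on id=5 -> sign (id 5, depends_on=1, d 2).
Iteration 3: join on id=1 -> package (id 1, depends_on=NULL, d 3).
Iteration 4: depends_on is NULL; no match; recursion stops.
d values: 0, 1, 2, 3; the maximum is 3.

3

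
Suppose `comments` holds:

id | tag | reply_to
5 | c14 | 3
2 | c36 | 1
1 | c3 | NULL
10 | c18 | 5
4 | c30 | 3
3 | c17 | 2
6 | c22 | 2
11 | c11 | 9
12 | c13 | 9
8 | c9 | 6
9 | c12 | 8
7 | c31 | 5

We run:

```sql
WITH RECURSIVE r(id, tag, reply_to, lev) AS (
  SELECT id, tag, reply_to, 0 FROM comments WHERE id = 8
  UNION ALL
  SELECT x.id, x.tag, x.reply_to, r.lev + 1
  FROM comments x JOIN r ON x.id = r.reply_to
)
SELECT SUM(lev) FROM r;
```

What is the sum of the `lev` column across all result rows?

Base: id=8 (c9), reply_to=6, lev 0.
Iteration 1: join on id=6 -> c22 (id 6, reply_to=2, lev 1).
Iteration 2: join on id=2 -> c36 (id 2, reply_to=1, lev 2).
Iteration 3: join on id=1 -> c3 (id 1, reply_to=NULL, lev 3).
Iteration 4: reply_to is NULL; no match; recursion stops.
SUM(lev) = 0 + 1 + 2 + 3 = 6.

6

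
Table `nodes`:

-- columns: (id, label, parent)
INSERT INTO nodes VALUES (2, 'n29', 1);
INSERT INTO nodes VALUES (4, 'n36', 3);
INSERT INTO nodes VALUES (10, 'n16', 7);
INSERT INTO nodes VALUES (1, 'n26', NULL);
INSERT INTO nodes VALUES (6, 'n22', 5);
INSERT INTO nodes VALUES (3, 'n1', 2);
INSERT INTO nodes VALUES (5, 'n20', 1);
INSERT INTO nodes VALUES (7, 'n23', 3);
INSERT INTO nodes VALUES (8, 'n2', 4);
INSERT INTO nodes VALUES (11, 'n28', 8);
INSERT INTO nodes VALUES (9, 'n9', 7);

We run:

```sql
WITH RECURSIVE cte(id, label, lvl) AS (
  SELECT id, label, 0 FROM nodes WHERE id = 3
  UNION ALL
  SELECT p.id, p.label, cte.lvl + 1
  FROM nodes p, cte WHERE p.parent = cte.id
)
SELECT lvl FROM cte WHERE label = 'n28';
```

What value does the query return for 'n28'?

3

Base: id=3 (n1) at lvl 0.
Iteration 1: rows with parent in {3} -> n36 (id 4, lvl 1), n23 (id 7, lvl 1).
Iteration 2: rows with parent in {4,7} -> n2 (id 8, lvl 2), n9 (id 9, lvl 2), n16 (id 10, lvl 2).
Iteration 3: rows with parent in {8,9,10} -> n28 (id 11, lvl 3).
Iteration 4: no rows with parent in {11}; recursion stops.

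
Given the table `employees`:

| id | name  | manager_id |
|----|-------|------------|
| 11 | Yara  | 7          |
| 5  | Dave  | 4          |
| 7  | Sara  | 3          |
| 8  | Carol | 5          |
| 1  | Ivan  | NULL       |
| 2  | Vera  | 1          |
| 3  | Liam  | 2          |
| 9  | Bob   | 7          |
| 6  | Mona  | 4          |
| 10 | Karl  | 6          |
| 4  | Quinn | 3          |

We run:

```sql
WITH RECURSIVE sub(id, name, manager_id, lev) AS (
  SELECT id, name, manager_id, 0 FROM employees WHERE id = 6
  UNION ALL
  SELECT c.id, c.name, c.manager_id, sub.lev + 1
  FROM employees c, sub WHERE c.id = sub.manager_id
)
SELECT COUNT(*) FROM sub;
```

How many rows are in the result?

Base: id=6 (Mona), manager_id=4, lev 0.
Iteration 1: join on id=4 -> Quinn (id 4, manager_id=3, lev 1).
Iteration 2: join on id=3 -> Liam (id 3, manager_id=2, lev 2).
Iteration 3: join on id=2 -> Vera (id 2, manager_id=1, lev 3).
Iteration 4: join on id=1 -> Ivan (id 1, manager_id=NULL, lev 4).
Iteration 5: manager_id is NULL; no match; recursion stops.
Total rows emitted: 5.

5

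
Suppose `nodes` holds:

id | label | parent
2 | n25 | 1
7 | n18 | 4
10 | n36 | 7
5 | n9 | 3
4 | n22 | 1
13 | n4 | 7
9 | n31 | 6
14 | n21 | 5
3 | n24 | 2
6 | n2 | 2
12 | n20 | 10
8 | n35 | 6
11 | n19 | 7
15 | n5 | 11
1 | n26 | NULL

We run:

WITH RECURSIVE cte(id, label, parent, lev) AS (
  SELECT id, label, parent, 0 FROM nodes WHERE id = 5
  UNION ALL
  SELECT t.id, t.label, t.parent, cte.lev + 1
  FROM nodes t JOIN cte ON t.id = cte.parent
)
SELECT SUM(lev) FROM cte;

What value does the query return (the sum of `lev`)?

6

Base: id=5 (n9), parent=3, lev 0.
Iteration 1: join on id=3 -> n24 (id 3, parent=2, lev 1).
Iteration 2: join on id=2 -> n25 (id 2, parent=1, lev 2).
Iteration 3: join on id=1 -> n26 (id 1, parent=NULL, lev 3).
Iteration 4: parent is NULL; no match; recursion stops.
SUM(lev) = 0 + 1 + 2 + 3 = 6.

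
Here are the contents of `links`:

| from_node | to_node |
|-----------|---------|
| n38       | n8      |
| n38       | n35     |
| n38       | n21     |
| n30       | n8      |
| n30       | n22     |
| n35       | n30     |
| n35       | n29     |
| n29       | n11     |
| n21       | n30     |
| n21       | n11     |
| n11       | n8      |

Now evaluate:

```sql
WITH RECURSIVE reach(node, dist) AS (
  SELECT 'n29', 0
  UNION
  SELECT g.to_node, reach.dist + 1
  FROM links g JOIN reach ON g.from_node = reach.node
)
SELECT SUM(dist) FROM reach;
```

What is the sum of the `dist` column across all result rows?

Base: (n29, dist=0).
Iteration 1: edges from {n29} -> (n11, dist=1).
Iteration 2: edges from {n11} -> (n8, dist=2).
Iteration 3: no outgoing edges from {n8}; recursion stops.
SUM(dist) = 0 + 1 + 2 = 3.

3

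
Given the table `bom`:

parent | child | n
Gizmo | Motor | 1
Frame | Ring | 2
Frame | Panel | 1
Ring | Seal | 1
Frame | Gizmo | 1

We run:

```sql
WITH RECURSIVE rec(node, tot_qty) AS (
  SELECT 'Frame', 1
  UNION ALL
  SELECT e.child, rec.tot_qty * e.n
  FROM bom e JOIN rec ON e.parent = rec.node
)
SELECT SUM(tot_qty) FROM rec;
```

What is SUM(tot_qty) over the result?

Base: (Frame, tot_qty=1).
Iteration 1: components of {Frame} -> Gizmo = 1*1 = 1, Panel = 1*1 = 1, Ring = 1*2 = 2.
Iteration 2: components of {Gizmo,Panel,Ring} -> Motor = 1*1 = 1, Seal = 2*1 = 2.
Iteration 3: no further components; recursion stops.
SUM(tot_qty) = 1 + 1 + 1 + 2 + 1 + 2 = 8.

8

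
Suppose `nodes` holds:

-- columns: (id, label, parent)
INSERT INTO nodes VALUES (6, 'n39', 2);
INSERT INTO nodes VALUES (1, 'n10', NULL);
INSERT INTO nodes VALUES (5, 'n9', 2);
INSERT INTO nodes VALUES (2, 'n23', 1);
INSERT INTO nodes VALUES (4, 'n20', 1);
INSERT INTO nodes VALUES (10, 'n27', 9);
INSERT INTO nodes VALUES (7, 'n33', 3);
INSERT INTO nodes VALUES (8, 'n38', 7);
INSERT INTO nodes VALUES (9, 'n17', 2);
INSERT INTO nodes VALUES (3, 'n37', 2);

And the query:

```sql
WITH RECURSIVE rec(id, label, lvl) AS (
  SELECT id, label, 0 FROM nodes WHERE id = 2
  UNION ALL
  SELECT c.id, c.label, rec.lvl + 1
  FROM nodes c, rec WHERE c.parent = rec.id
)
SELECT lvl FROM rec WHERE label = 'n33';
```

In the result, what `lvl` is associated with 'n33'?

2

Base: id=2 (n23) at lvl 0.
Iteration 1: rows with parent in {2} -> n37 (id 3, lvl 1), n9 (id 5, lvl 1), n39 (id 6, lvl 1), n17 (id 9, lvl 1).
Iteration 2: rows with parent in {3,5,6,9} -> n33 (id 7, lvl 2), n27 (id 10, lvl 2).
Iteration 3: rows with parent in {7,10} -> n38 (id 8, lvl 3).
Iteration 4: no rows with parent in {8}; recursion stops.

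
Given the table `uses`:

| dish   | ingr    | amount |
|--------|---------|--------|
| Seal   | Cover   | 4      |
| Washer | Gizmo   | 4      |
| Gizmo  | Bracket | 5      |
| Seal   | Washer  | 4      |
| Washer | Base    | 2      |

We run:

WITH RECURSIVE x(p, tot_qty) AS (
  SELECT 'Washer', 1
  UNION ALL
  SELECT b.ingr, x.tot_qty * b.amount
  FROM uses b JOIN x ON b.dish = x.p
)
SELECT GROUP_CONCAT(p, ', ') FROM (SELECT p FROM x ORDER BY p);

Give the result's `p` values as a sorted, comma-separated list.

Base: (Washer, tot_qty=1).
Iteration 1: components of {Washer} -> Base = 1*2 = 2, Gizmo = 1*4 = 4.
Iteration 2: components of {Base,Gizmo} -> Bracket = 4*5 = 20.
Iteration 3: no further components; recursion stops.

Base, Bracket, Gizmo, Washer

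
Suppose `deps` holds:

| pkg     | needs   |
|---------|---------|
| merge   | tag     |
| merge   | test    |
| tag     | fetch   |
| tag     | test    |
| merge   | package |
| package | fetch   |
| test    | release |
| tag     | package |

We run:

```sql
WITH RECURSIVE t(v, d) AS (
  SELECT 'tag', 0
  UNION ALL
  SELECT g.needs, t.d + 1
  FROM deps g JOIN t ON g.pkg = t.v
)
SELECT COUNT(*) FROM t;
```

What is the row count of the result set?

6

Base: (tag, d=0).
Iteration 1: edges from {tag} -> (fetch, d=1), (package, d=1), (test, d=1).
Iteration 2: edges from {fetch,package,test} -> (fetch, d=2), (release, d=2).
Iteration 3: no outgoing edges from {fetch,release}; recursion stops.
Total rows emitted: 6.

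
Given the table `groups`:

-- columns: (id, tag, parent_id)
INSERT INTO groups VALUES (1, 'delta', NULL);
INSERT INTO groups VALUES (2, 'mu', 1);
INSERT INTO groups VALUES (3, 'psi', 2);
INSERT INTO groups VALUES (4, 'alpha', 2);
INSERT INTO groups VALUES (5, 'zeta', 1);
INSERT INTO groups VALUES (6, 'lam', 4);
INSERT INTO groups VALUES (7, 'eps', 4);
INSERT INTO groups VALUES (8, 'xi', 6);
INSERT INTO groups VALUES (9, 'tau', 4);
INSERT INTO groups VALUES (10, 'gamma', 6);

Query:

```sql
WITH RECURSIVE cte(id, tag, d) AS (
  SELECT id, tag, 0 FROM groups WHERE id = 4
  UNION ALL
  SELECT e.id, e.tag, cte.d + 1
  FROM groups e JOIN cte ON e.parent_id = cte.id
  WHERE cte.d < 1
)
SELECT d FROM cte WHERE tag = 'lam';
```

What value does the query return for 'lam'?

1

Base: id=4 (alpha) at d 0.
Iteration 1: rows with parent_id in {4} -> lam (id 6, d 1), eps (id 7, d 1), tau (id 9, d 1).
Iteration 2: d < 1 fails for all current rows; recursion stops.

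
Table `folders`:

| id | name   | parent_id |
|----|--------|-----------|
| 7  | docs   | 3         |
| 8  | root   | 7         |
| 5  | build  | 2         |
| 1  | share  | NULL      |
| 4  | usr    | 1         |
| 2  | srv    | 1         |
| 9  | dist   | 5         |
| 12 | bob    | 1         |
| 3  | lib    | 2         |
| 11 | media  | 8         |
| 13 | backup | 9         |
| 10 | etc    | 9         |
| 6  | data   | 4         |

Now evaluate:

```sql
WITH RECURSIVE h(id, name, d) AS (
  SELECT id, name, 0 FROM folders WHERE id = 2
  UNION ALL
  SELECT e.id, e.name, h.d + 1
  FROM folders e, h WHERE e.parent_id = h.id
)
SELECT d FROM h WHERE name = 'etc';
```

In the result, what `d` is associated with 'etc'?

3

Base: id=2 (srv) at d 0.
Iteration 1: rows with parent_id in {2} -> lib (id 3, d 1), build (id 5, d 1).
Iteration 2: rows with parent_id in {3,5} -> docs (id 7, d 2), dist (id 9, d 2).
Iteration 3: rows with parent_id in {7,9} -> root (id 8, d 3), etc (id 10, d 3), backup (id 13, d 3).
Iteration 4: rows with parent_id in {8,10,13} -> media (id 11, d 4).
Iteration 5: no rows with parent_id in {11}; recursion stops.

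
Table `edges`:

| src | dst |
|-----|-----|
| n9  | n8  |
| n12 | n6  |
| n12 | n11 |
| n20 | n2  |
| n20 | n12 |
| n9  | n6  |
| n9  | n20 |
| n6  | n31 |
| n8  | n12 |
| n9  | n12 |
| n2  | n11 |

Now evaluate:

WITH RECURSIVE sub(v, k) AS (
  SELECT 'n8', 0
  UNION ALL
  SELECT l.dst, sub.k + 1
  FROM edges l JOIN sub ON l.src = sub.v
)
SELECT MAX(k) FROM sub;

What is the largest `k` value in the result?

3

Base: (n8, k=0).
Iteration 1: edges from {n8} -> (n12, k=1).
Iteration 2: edges from {n12} -> (n11, k=2), (n6, k=2).
Iteration 3: edges from {n11,n6} -> (n31, k=3).
Iteration 4: no outgoing edges from {n31}; recursion stops.
k values: 0, 1, 2, 2, 3; the maximum is 3.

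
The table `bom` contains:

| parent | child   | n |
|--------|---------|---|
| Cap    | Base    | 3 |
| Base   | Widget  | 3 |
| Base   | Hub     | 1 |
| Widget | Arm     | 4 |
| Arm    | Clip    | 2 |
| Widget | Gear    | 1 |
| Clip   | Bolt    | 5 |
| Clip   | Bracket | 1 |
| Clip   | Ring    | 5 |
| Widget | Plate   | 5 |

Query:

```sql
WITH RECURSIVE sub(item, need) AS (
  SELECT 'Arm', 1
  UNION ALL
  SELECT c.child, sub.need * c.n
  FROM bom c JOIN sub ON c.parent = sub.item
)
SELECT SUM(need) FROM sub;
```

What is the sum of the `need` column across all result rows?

25

Base: (Arm, need=1).
Iteration 1: components of {Arm} -> Clip = 1*2 = 2.
Iteration 2: components of {Clip} -> Bolt = 2*5 = 10, Bracket = 2*1 = 2, Ring = 2*5 = 10.
Iteration 3: no further components; recursion stops.
SUM(need) = 1 + 2 + 10 + 2 + 10 = 25.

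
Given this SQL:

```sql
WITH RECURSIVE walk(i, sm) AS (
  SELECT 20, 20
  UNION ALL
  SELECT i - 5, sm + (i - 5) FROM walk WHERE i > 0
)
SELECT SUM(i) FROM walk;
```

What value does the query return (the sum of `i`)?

50

Base: i=20, sm=20.
Iteration 1: 20 > 0 holds -> i = 20 - 5 = 15, sm = 20 + 15 = 35.
Iteration 2: 15 > 0 holds -> i = 15 - 5 = 10, sm = 35 + 10 = 45.
Iteration 3: 10 > 0 holds -> i = 10 - 5 = 5, sm = 45 + 5 = 50.
Iteration 4: 5 > 0 holds -> i = 5 - 5 = 0, sm = 50 + 0 = 50.
Iteration 5: 0 > 0 fails; recursion stops.
SUM(i) = 20 + 15 + 10 + 5 + 0 = 50.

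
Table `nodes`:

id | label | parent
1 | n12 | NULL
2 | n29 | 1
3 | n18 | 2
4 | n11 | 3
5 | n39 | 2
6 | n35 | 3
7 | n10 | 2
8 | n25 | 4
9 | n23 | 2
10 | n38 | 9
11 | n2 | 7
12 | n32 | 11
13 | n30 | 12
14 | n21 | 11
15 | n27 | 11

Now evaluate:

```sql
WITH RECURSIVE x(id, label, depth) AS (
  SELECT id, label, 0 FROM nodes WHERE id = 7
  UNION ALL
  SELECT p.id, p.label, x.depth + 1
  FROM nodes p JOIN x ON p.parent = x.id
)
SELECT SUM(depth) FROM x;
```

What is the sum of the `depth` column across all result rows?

10

Base: id=7 (n10) at depth 0.
Iteration 1: rows with parent in {7} -> n2 (id 11, depth 1).
Iteration 2: rows with parent in {11} -> n32 (id 12, depth 2), n21 (id 14, depth 2), n27 (id 15, depth 2).
Iteration 3: rows with parent in {12,14,15} -> n30 (id 13, depth 3).
Iteration 4: no rows with parent in {13}; recursion stops.
SUM(depth) = 0 + 1 + 2 + 2 + 2 + 3 = 10.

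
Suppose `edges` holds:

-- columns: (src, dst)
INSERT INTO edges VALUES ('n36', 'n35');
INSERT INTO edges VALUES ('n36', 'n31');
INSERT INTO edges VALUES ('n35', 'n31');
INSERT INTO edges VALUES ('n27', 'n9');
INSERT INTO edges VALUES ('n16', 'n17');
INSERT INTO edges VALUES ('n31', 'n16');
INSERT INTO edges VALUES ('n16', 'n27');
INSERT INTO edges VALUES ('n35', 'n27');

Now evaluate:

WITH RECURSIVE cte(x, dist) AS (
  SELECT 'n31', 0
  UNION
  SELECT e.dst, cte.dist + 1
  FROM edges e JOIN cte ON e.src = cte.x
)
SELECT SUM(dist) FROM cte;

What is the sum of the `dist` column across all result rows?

Base: (n31, dist=0).
Iteration 1: edges from {n31} -> (n16, dist=1).
Iteration 2: edges from {n16} -> (n17, dist=2), (n27, dist=2).
Iteration 3: edges from {n17,n27} -> (n9, dist=3).
Iteration 4: no outgoing edges from {n9}; recursion stops.
SUM(dist) = 0 + 1 + 2 + 2 + 3 = 8.

8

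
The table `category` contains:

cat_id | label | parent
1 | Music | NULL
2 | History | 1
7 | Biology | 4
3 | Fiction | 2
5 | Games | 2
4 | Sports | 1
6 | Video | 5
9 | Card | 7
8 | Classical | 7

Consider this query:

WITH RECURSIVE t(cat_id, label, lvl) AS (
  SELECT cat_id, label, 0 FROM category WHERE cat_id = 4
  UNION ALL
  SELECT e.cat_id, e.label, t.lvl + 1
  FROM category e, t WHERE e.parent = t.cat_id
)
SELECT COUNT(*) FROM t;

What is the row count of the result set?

Base: cat_id=4 (Sports) at lvl 0.
Iteration 1: rows with parent in {4} -> Biology (id 7, lvl 1).
Iteration 2: rows with parent in {7} -> Classical (id 8, lvl 2), Card (id 9, lvl 2).
Iteration 3: no rows with parent in {8,9}; recursion stops.
Total rows emitted: 4.

4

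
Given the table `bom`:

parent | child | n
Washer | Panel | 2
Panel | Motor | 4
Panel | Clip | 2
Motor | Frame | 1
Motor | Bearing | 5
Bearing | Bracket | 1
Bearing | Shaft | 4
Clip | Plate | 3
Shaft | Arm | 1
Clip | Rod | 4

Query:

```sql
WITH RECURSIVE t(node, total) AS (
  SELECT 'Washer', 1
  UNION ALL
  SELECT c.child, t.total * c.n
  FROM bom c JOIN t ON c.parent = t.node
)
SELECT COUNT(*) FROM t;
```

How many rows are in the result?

11

Base: (Washer, total=1).
Iteration 1: components of {Washer} -> Panel = 1*2 = 2.
Iteration 2: components of {Panel} -> Clip = 2*2 = 4, Motor = 2*4 = 8.
Iteration 3: components of {Clip,Motor} -> Bearing = 8*5 = 40, Frame = 8*1 = 8, Plate = 4*3 = 12, Rod = 4*4 = 16.
Iteration 4: components of {Bearing,Frame,Plate,Rod} -> Bracket = 40*1 = 40, Shaft = 40*4 = 160.
Iteration 5: components of {Bracket,Shaft} -> Arm = 160*1 = 160.
Iteration 6: no further components; recursion stops.
Total rows emitted: 11.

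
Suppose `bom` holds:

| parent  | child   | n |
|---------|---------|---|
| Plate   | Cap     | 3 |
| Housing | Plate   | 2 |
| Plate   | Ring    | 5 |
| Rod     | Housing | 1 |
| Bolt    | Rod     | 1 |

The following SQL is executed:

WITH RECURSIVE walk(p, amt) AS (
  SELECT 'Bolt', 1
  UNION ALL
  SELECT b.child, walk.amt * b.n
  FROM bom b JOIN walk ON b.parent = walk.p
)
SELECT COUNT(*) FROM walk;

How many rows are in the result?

Base: (Bolt, amt=1).
Iteration 1: components of {Bolt} -> Rod = 1*1 = 1.
Iteration 2: components of {Rod} -> Housing = 1*1 = 1.
Iteration 3: components of {Housing} -> Plate = 1*2 = 2.
Iteration 4: components of {Plate} -> Cap = 2*3 = 6, Ring = 2*5 = 10.
Iteration 5: no further components; recursion stops.
Total rows emitted: 6.

6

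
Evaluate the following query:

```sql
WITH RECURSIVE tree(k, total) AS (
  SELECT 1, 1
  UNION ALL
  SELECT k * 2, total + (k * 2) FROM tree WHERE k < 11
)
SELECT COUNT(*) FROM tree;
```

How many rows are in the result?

Base: k=1, total=1.
Iteration 1: 1 < 11 holds -> k = 1 * 2 = 2, total = 1 + 2 = 3.
Iteration 2: 2 < 11 holds -> k = 2 * 2 = 4, total = 3 + 4 = 7.
Iteration 3: 4 < 11 holds -> k = 4 * 2 = 8, total = 7 + 8 = 15.
Iteration 4: 8 < 11 holds -> k = 8 * 2 = 16, total = 15 + 16 = 31.
Iteration 5: 16 < 11 fails; recursion stops.
Total rows emitted: 5.

5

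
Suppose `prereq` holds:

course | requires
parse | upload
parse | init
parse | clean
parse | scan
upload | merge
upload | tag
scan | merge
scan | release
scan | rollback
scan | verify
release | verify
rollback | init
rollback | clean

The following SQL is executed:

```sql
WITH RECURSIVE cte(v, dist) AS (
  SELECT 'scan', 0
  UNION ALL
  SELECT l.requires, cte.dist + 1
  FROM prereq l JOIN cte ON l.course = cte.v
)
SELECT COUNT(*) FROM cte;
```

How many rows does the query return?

Base: (scan, dist=0).
Iteration 1: edges from {scan} -> (merge, dist=1), (release, dist=1), (rollback, dist=1), (verify, dist=1).
Iteration 2: edges from {merge,release,rollback,verify} -> (clean, dist=2), (init, dist=2), (verify, dist=2).
Iteration 3: no outgoing edges from {clean,init,verify}; recursion stops.
Total rows emitted: 8.

8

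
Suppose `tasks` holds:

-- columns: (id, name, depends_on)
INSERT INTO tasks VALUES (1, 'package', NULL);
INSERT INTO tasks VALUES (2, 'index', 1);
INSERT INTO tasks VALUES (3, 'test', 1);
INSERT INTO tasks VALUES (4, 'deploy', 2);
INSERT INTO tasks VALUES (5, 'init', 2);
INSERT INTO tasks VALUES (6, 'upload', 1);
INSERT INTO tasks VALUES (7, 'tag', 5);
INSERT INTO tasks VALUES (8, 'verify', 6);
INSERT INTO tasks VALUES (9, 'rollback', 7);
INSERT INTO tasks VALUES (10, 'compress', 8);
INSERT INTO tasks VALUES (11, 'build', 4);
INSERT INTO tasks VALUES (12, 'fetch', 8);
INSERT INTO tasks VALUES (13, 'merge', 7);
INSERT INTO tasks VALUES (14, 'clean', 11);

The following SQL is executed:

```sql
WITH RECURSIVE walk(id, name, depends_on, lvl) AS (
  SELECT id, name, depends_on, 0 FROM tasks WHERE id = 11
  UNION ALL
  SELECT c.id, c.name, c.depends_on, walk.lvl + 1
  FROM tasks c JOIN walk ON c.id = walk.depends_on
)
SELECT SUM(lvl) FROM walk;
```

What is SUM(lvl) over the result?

6

Base: id=11 (build), depends_on=4, lvl 0.
Iteration 1: join on id=4 -> deploy (id 4, depends_on=2, lvl 1).
Iteration 2: join on id=2 -> index (id 2, depends_on=1, lvl 2).
Iteration 3: join on id=1 -> package (id 1, depends_on=NULL, lvl 3).
Iteration 4: depends_on is NULL; no match; recursion stops.
SUM(lvl) = 0 + 1 + 2 + 3 = 6.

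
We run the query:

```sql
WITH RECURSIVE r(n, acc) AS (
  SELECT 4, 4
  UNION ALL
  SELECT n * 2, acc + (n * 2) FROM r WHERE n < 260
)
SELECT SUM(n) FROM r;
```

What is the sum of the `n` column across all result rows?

1020

Base: n=4, acc=4.
Iteration 1: 4 < 260 holds -> n = 4 * 2 = 8, acc = 4 + 8 = 12.
Iteration 2: 8 < 260 holds -> n = 8 * 2 = 16, acc = 12 + 16 = 28.
Iteration 3: 16 < 260 holds -> n = 16 * 2 = 32, acc = 28 + 32 = 60.
Iteration 4: 32 < 260 holds -> n = 32 * 2 = 64, acc = 60 + 64 = 124.
Iteration 5: 64 < 260 holds -> n = 64 * 2 = 128, acc = 124 + 128 = 252.
Iteration 6: 128 < 260 holds -> n = 128 * 2 = 256, acc = 252 + 256 = 508.
Iteration 7: 256 < 260 holds -> n = 256 * 2 = 512, acc = 508 + 512 = 1020.
Iteration 8: 512 < 260 fails; recursion stops.
SUM(n) = 4 + 8 + 16 + 32 + 64 + 128 + 256 + 512 = 1020.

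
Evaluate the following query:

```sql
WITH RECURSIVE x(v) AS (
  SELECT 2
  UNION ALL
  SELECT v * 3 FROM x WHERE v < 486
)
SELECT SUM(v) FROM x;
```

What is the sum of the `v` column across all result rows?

728

Base: v=2.
Iteration 1: 2 < 486 holds -> v = 2 * 3 = 6.
Iteration 2: 6 < 486 holds -> v = 6 * 3 = 18.
Iteration 3: 18 < 486 holds -> v = 18 * 3 = 54.
Iteration 4: 54 < 486 holds -> v = 54 * 3 = 162.
Iteration 5: 162 < 486 holds -> v = 162 * 3 = 486.
Iteration 6: 486 < 486 fails; recursion stops.
SUM(v) = 2 + 6 + 18 + 54 + 162 + 486 = 728.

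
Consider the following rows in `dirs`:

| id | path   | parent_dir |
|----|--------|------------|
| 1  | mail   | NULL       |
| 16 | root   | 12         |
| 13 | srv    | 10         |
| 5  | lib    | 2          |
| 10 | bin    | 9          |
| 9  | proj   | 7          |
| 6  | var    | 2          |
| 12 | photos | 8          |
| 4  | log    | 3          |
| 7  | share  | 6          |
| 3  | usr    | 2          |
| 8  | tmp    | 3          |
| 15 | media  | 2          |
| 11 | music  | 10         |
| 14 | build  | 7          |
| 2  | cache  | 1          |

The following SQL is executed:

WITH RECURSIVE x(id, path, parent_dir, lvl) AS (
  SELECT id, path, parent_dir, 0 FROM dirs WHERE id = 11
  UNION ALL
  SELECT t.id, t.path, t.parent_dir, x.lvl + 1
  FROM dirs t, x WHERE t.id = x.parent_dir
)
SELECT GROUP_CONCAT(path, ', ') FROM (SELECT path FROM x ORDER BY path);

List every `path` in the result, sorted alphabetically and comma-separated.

bin, cache, mail, music, proj, share, var

Base: id=11 (music), parent_dir=10, lvl 0.
Iteration 1: join on id=10 -> bin (id 10, parent_dir=9, lvl 1).
Iteration 2: join on id=9 -> proj (id 9, parent_dir=7, lvl 2).
Iteration 3: join on id=7 -> share (id 7, parent_dir=6, lvl 3).
Iteration 4: join on id=6 -> var (id 6, parent_dir=2, lvl 4).
Iteration 5: join on id=2 -> cache (id 2, parent_dir=1, lvl 5).
Iteration 6: join on id=1 -> mail (id 1, parent_dir=NULL, lvl 6).
Iteration 7: parent_dir is NULL; no match; recursion stops.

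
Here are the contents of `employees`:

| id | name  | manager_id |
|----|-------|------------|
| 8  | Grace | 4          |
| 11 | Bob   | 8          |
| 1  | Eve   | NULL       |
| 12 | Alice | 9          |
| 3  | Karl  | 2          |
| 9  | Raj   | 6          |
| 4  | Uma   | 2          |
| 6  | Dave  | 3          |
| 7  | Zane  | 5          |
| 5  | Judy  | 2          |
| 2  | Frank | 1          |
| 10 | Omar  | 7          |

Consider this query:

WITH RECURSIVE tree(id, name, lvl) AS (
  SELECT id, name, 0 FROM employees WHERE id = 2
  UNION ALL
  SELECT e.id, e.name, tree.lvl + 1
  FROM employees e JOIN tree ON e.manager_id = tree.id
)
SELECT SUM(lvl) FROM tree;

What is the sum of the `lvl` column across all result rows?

Base: id=2 (Frank) at lvl 0.
Iteration 1: rows with manager_id in {2} -> Karl (id 3, lvl 1), Uma (id 4, lvl 1), Judy (id 5, lvl 1).
Iteration 2: rows with manager_id in {3,4,5} -> Dave (id 6, lvl 2), Zane (id 7, lvl 2), Grace (id 8, lvl 2).
Iteration 3: rows with manager_id in {6,7,8} -> Raj (id 9, lvl 3), Omar (id 10, lvl 3), Bob (id 11, lvl 3).
Iteration 4: rows with manager_id in {9,10,11} -> Alice (id 12, lvl 4).
Iteration 5: no rows with manager_id in {12}; recursion stops.
SUM(lvl) = 0 + 1 + 1 + 1 + 2 + 2 + 2 + 3 + 3 + 3 + 4 = 22.

22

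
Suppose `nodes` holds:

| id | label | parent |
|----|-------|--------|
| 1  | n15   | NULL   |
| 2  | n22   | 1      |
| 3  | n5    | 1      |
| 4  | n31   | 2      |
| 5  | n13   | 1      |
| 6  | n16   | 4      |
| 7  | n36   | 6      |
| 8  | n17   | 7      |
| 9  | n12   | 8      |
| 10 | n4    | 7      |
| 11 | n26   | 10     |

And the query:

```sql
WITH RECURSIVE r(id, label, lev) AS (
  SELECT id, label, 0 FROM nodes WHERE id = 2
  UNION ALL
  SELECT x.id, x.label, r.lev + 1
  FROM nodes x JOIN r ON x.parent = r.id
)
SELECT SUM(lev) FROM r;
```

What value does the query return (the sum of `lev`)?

Base: id=2 (n22) at lev 0.
Iteration 1: rows with parent in {2} -> n31 (id 4, lev 1).
Iteration 2: rows with parent in {4} -> n16 (id 6, lev 2).
Iteration 3: rows with parent in {6} -> n36 (id 7, lev 3).
Iteration 4: rows with parent in {7} -> n17 (id 8, lev 4), n4 (id 10, lev 4).
Iteration 5: rows with parent in {8,10} -> n12 (id 9, lev 5), n26 (id 11, lev 5).
Iteration 6: no rows with parent in {9,11}; recursion stops.
SUM(lev) = 0 + 1 + 2 + 3 + 4 + 4 + 5 + 5 = 24.

24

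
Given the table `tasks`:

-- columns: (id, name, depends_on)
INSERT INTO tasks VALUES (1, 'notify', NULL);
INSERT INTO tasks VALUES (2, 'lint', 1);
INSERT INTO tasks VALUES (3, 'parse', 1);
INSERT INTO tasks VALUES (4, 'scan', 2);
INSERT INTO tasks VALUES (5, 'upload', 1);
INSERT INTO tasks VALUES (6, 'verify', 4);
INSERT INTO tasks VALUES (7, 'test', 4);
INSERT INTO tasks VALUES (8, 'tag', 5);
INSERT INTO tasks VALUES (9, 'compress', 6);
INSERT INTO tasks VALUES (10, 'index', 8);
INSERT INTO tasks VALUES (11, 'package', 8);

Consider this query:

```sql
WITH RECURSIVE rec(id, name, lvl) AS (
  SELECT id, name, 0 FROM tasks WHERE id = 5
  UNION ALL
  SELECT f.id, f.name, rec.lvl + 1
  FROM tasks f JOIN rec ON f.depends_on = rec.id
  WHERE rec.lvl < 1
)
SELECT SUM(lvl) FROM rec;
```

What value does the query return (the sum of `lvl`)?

1

Base: id=5 (upload) at lvl 0.
Iteration 1: rows with depends_on in {5} -> tag (id 8, lvl 1).
Iteration 2: lvl < 1 fails for all current rows; recursion stops.
SUM(lvl) = 0 + 1 = 1.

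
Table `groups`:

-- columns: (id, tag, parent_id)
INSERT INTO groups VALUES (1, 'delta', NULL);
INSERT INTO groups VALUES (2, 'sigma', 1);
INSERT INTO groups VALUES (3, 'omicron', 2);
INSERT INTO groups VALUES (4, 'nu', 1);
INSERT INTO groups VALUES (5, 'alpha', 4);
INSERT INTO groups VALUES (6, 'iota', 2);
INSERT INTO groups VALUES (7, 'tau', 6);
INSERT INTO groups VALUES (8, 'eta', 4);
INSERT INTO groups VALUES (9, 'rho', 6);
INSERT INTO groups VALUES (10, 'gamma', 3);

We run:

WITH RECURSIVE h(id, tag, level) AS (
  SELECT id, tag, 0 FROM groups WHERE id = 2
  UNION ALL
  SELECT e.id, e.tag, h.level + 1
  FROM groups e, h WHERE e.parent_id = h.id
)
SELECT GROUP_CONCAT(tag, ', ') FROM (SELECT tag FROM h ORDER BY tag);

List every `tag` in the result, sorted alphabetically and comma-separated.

gamma, iota, omicron, rho, sigma, tau

Base: id=2 (sigma) at level 0.
Iteration 1: rows with parent_id in {2} -> omicron (id 3, level 1), iota (id 6, level 1).
Iteration 2: rows with parent_id in {3,6} -> tau (id 7, level 2), rho (id 9, level 2), gamma (id 10, level 2).
Iteration 3: no rows with parent_id in {7,9,10}; recursion stops.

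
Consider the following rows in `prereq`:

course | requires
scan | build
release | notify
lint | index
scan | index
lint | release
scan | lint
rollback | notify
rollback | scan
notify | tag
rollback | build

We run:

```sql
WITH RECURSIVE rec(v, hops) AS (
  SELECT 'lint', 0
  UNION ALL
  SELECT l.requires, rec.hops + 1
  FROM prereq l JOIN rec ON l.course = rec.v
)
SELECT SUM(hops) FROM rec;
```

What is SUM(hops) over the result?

7

Base: (lint, hops=0).
Iteration 1: edges from {lint} -> (index, hops=1), (release, hops=1).
Iteration 2: edges from {index,release} -> (notify, hops=2).
Iteration 3: edges from {notify} -> (tag, hops=3).
Iteration 4: no outgoing edges from {tag}; recursion stops.
SUM(hops) = 0 + 1 + 1 + 2 + 3 = 7.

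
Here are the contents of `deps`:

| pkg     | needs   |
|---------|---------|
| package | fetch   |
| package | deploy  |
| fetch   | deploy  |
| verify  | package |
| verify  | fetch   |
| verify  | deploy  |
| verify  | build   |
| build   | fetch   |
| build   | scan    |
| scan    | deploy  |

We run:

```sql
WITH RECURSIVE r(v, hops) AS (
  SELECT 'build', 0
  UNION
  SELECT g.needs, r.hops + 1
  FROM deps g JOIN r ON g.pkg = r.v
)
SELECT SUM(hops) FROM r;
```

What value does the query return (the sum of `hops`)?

Base: (build, hops=0).
Iteration 1: edges from {build} -> (fetch, hops=1), (scan, hops=1).
Iteration 2: edges from {fetch,scan} -> (deploy, hops=2). [UNION drops 1 duplicate row(s)]
Iteration 3: no outgoing edges from {deploy}; recursion stops.
SUM(hops) = 0 + 1 + 1 + 2 = 4.

4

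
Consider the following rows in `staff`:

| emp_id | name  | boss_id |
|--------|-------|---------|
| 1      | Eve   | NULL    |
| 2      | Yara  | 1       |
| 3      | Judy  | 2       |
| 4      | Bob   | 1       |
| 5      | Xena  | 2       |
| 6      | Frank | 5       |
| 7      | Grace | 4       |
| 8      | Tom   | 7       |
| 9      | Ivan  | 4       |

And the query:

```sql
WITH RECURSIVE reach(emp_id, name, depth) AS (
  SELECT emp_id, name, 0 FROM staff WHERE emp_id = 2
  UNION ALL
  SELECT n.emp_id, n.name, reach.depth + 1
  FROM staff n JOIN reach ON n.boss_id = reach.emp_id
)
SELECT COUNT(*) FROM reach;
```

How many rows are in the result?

4

Base: emp_id=2 (Yara) at depth 0.
Iteration 1: rows with boss_id in {2} -> Judy (id 3, depth 1), Xena (id 5, depth 1).
Iteration 2: rows with boss_id in {3,5} -> Frank (id 6, depth 2).
Iteration 3: no rows with boss_id in {6}; recursion stops.
Total rows emitted: 4.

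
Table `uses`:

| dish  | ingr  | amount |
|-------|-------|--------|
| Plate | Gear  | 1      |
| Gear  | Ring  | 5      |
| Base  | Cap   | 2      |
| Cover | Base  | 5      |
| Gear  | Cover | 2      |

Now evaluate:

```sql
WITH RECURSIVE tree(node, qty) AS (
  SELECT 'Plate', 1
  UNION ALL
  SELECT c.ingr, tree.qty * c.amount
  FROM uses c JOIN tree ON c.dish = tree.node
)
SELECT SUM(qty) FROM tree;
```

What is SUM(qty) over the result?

Base: (Plate, qty=1).
Iteration 1: components of {Plate} -> Gear = 1*1 = 1.
Iteration 2: components of {Gear} -> Cover = 1*2 = 2, Ring = 1*5 = 5.
Iteration 3: components of {Cover,Ring} -> Base = 2*5 = 10.
Iteration 4: components of {Base} -> Cap = 10*2 = 20.
Iteration 5: no further components; recursion stops.
SUM(qty) = 1 + 1 + 5 + 2 + 10 + 20 = 39.

39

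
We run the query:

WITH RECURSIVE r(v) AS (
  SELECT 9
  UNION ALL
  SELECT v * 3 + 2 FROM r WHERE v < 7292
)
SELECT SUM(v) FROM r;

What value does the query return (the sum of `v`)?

32792

Base: v=9.
Iteration 1: 9 < 7292 holds -> v = 9 * 3 + 2 = 29.
Iteration 2: 29 < 7292 holds -> v = 29 * 3 + 2 = 89.
Iteration 3: 89 < 7292 holds -> v = 89 * 3 + 2 = 269.
Iteration 4: 269 < 7292 holds -> v = 269 * 3 + 2 = 809.
Iteration 5: 809 < 7292 holds -> v = 809 * 3 + 2 = 2429.
Iteration 6: 2429 < 7292 holds -> v = 2429 * 3 + 2 = 7289.
Iteration 7: 7289 < 7292 holds -> v = 7289 * 3 + 2 = 21869.
Iteration 8: 21869 < 7292 fails; recursion stops.
SUM(v) = 9 + 29 + 89 + 269 + 809 + 2429 + 7289 + 21869 = 32792.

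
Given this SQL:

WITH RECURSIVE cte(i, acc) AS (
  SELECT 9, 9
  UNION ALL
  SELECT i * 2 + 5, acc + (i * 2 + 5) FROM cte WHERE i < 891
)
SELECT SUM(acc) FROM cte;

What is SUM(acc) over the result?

Base: i=9, acc=9.
Iteration 1: 9 < 891 holds -> i = 9 * 2 + 5 = 23, acc = 9 + 23 = 32.
Iteration 2: 23 < 891 holds -> i = 23 * 2 + 5 = 51, acc = 32 + 51 = 83.
Iteration 3: 51 < 891 holds -> i = 51 * 2 + 5 = 107, acc = 83 + 107 = 190.
Iteration 4: 107 < 891 holds -> i = 107 * 2 + 5 = 219, acc = 190 + 219 = 409.
Iteration 5: 219 < 891 holds -> i = 219 * 2 + 5 = 443, acc = 409 + 443 = 852.
Iteration 6: 443 < 891 holds -> i = 443 * 2 + 5 = 891, acc = 852 + 891 = 1743.
Iteration 7: 891 < 891 fails; recursion stops.
SUM(acc) = 9 + 32 + 83 + 190 + 409 + 852 + 1743 = 3318.

3318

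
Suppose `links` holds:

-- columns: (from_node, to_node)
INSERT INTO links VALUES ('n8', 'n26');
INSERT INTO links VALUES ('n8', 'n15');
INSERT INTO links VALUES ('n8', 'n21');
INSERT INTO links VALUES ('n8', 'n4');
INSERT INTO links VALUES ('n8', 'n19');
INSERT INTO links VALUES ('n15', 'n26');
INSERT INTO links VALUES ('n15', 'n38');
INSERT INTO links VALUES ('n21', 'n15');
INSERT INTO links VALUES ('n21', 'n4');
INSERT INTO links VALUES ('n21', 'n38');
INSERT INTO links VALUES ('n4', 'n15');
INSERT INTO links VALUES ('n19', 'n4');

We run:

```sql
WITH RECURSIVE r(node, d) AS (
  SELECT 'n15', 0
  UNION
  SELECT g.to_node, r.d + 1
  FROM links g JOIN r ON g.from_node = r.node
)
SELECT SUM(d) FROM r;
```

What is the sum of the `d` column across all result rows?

Base: (n15, d=0).
Iteration 1: edges from {n15} -> (n26, d=1), (n38, d=1).
Iteration 2: no outgoing edges from {n26,n38}; recursion stops.
SUM(d) = 0 + 1 + 1 = 2.

2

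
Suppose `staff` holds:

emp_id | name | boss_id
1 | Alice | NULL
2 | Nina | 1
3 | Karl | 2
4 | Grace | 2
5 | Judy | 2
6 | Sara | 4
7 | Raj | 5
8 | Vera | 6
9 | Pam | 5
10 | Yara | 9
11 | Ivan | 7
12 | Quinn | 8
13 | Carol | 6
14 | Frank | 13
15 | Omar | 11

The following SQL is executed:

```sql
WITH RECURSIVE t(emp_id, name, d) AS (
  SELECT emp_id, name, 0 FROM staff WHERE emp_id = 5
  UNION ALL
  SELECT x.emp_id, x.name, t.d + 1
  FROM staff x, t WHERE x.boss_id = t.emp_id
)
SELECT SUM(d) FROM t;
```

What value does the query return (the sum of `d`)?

9

Base: emp_id=5 (Judy) at d 0.
Iteration 1: rows with boss_id in {5} -> Raj (id 7, d 1), Pam (id 9, d 1).
Iteration 2: rows with boss_id in {7,9} -> Yara (id 10, d 2), Ivan (id 11, d 2).
Iteration 3: rows with boss_id in {10,11} -> Omar (id 15, d 3).
Iteration 4: no rows with boss_id in {15}; recursion stops.
SUM(d) = 0 + 1 + 1 + 2 + 2 + 3 = 9.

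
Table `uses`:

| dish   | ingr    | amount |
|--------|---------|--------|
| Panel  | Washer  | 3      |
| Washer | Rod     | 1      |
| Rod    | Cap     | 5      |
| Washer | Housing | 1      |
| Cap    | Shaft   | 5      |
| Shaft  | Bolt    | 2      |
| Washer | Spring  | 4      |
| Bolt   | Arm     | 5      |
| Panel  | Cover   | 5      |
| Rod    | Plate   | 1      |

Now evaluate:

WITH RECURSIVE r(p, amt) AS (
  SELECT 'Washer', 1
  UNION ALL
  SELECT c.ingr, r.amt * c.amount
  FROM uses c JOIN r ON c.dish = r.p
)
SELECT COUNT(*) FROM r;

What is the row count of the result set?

9

Base: (Washer, amt=1).
Iteration 1: components of {Washer} -> Housing = 1*1 = 1, Rod = 1*1 = 1, Spring = 1*4 = 4.
Iteration 2: components of {Housing,Rod,Spring} -> Cap = 1*5 = 5, Plate = 1*1 = 1.
Iteration 3: components of {Cap,Plate} -> Shaft = 5*5 = 25.
Iteration 4: components of {Shaft} -> Bolt = 25*2 = 50.
Iteration 5: components of {Bolt} -> Arm = 50*5 = 250.
Iteration 6: no further components; recursion stops.
Total rows emitted: 9.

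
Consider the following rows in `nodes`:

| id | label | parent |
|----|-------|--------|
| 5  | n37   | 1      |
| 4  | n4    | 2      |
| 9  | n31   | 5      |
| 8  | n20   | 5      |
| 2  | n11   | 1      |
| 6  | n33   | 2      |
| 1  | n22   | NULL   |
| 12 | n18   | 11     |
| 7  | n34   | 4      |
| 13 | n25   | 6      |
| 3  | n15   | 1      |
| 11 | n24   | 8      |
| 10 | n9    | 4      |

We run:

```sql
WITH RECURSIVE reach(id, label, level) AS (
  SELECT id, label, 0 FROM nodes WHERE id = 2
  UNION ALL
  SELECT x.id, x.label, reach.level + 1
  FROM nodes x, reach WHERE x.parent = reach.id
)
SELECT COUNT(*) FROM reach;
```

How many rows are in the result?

6

Base: id=2 (n11) at level 0.
Iteration 1: rows with parent in {2} -> n4 (id 4, level 1), n33 (id 6, level 1).
Iteration 2: rows with parent in {4,6} -> n34 (id 7, level 2), n9 (id 10, level 2), n25 (id 13, level 2).
Iteration 3: no rows with parent in {7,10,13}; recursion stops.
Total rows emitted: 6.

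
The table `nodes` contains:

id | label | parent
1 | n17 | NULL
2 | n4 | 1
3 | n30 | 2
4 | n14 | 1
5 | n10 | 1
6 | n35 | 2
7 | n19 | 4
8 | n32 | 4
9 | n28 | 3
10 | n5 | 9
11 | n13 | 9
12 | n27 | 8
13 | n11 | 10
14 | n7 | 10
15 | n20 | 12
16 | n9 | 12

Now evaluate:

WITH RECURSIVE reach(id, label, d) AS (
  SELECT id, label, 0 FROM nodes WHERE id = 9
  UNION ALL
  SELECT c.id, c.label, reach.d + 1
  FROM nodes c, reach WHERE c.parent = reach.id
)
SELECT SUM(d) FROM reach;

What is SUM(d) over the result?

6

Base: id=9 (n28) at d 0.
Iteration 1: rows with parent in {9} -> n5 (id 10, d 1), n13 (id 11, d 1).
Iteration 2: rows with parent in {10,11} -> n11 (id 13, d 2), n7 (id 14, d 2).
Iteration 3: no rows with parent in {13,14}; recursion stops.
SUM(d) = 0 + 1 + 1 + 2 + 2 = 6.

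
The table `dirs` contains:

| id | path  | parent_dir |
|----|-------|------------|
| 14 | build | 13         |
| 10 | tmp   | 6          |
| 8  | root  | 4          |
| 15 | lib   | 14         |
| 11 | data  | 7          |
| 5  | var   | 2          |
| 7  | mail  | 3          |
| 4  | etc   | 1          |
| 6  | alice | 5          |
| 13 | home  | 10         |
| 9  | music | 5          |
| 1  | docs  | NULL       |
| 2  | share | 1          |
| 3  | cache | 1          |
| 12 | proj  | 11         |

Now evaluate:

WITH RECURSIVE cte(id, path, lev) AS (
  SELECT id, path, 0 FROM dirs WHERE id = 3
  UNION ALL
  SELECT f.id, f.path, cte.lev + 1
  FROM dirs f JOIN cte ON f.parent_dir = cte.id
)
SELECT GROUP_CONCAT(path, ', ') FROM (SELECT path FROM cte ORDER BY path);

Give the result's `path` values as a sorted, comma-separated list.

Base: id=3 (cache) at lev 0.
Iteration 1: rows with parent_dir in {3} -> mail (id 7, lev 1).
Iteration 2: rows with parent_dir in {7} -> data (id 11, lev 2).
Iteration 3: rows with parent_dir in {11} -> proj (id 12, lev 3).
Iteration 4: no rows with parent_dir in {12}; recursion stops.

cache, data, mail, proj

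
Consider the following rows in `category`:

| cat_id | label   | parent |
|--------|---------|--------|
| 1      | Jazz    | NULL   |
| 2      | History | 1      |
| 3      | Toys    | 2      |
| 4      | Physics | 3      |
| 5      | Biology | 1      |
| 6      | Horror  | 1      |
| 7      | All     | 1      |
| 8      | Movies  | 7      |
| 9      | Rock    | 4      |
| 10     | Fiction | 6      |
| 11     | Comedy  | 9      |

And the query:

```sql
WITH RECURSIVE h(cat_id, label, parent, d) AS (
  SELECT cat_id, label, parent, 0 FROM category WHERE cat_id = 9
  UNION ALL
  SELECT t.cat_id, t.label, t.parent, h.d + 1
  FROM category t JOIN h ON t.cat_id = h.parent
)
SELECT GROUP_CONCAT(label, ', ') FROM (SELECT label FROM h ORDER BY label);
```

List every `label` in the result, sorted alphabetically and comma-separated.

Base: cat_id=9 (Rock), parent=4, d 0.
Iteration 1: join on cat_id=4 -> Physics (id 4, parent=3, d 1).
Iteration 2: join on cat_id=3 -> Toys (id 3, parent=2, d 2).
Iteration 3: join on cat_id=2 -> History (id 2, parent=1, d 3).
Iteration 4: join on cat_id=1 -> Jazz (id 1, parent=NULL, d 4).
Iteration 5: parent is NULL; no match; recursion stops.

History, Jazz, Physics, Rock, Toys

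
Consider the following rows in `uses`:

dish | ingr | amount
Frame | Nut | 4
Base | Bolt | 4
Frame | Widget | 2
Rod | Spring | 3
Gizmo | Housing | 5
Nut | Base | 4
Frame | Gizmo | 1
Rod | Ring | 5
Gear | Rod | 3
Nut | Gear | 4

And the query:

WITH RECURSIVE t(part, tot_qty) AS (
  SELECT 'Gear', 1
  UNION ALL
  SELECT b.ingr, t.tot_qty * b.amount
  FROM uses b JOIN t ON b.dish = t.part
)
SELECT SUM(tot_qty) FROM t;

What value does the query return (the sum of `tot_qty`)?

28

Base: (Gear, tot_qty=1).
Iteration 1: components of {Gear} -> Rod = 1*3 = 3.
Iteration 2: components of {Rod} -> Ring = 3*5 = 15, Spring = 3*3 = 9.
Iteration 3: no further components; recursion stops.
SUM(tot_qty) = 1 + 3 + 9 + 15 = 28.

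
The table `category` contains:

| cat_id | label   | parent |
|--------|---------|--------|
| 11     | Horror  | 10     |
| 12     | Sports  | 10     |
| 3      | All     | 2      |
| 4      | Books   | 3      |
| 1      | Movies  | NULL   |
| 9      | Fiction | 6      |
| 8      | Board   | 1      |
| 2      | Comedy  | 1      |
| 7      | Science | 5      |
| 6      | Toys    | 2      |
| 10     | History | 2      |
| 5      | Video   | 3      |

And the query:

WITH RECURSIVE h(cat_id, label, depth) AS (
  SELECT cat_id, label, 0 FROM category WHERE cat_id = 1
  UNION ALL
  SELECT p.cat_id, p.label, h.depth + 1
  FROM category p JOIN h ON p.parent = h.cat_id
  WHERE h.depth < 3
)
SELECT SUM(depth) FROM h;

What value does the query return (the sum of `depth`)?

23

Base: cat_id=1 (Movies) at depth 0.
Iteration 1: rows with parent in {1} -> Comedy (id 2, depth 1), Board (id 8, depth 1).
Iteration 2: rows with parent in {2,8} -> All (id 3, depth 2), Toys (id 6, depth 2), History (id 10, depth 2).
Iteration 3: rows with parent in {3,6,10} -> Books (id 4, depth 3), Video (id 5, depth 3), Fiction (id 9, depth 3), Horror (id 11, depth 3), Sports (id 12, depth 3).
Iteration 4: depth < 3 fails for all current rows; recursion stops.
SUM(depth) = 0 + 1 + 1 + 2 + 2 + 2 + 3 + 3 + 3 + 3 + 3 = 23.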